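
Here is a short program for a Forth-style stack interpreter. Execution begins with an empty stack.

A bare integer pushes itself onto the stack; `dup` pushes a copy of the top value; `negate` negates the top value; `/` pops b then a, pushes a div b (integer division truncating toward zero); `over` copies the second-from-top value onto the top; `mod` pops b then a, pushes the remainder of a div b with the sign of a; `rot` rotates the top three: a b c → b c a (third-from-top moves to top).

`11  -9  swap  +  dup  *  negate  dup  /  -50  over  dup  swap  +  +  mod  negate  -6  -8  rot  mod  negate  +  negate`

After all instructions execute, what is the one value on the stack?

6

11     -> [11]
-9     -> [11, -9]
swap   -> [-9, 11]
+      -> [2]
dup    -> [2, 2]
*      -> [4]
negate -> [-4]
dup    -> [-4, -4]
/      -> [1]
-50    -> [1, -50]
over   -> [1, -50, 1]
dup    -> [1, -50, 1, 1]
swap   -> [1, -50, 1, 1]
+      -> [1, -50, 2]
+      -> [1, -48]
mod    -> [1]
negate -> [-1]
-6     -> [-1, -6]
-8     -> [-1, -6, -8]
rot    -> [-6, -8, -1]
mod    -> [-6, 0]
negate -> [-6, 0]
+      -> [-6]
negate -> [6]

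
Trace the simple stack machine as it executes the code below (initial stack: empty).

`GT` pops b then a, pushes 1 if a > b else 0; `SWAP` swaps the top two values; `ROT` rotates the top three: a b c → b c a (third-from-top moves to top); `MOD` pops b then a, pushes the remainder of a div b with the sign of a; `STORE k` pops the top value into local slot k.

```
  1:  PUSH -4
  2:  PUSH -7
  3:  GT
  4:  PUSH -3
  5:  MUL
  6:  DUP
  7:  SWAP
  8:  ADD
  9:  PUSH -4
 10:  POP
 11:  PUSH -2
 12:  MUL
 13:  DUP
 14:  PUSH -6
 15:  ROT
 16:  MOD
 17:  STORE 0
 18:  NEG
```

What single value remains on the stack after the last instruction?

-12

PUSH -4 → -4
PUSH -7 → -4 -7
GT      → 1
PUSH -3 → 1 -3
MUL     → -3
DUP     → -3 -3
SWAP    → -3 -3
ADD     → -6
PUSH -4 → -6 -4
POP     → -6
PUSH -2 → -6 -2
MUL     → 12
DUP     → 12 12
PUSH -6 → 12 12 -6
ROT     → 12 -6 12
MOD     → 12 -6
STORE 0 → 12
NEG     → -12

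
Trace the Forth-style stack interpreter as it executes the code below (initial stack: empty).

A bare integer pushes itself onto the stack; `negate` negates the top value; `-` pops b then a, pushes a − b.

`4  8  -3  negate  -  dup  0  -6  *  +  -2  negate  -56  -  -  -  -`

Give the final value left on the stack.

4      → 4
8      → 4 8
-3     → 4 8 -3
negate → 4 8 3
-      → 4 5
dup    → 4 5 5
0      → 4 5 5 0
-6     → 4 5 5 0 -6
*      → 4 5 5 0
+      → 4 5 5
-2     → 4 5 5 -2
negate → 4 5 5 2
-56    → 4 5 5 2 -56
-      → 4 5 5 58
-      → 4 5 -53
-      → 4 58
-      → -54

-54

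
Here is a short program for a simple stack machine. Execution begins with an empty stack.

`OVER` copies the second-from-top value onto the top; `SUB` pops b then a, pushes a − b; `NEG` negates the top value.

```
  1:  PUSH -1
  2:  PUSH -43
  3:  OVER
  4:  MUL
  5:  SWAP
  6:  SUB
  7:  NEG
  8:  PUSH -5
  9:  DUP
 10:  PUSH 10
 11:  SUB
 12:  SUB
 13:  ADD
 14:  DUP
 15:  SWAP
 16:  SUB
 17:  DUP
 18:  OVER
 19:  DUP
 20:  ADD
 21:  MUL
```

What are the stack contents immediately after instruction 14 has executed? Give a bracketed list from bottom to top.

[-34, -34]

PUSH -1  → -1
PUSH -43 → -1 -43
OVER     → -1 -43 -1
MUL      → -1 43
SWAP     → 43 -1
SUB      → 44
NEG      → -44
PUSH -5  → -44 -5
DUP      → -44 -5 -5
PUSH 10  → -44 -5 -5 10
SUB      → -44 -5 -15
SUB      → -44 10
ADD      → -34
DUP      → -34 -34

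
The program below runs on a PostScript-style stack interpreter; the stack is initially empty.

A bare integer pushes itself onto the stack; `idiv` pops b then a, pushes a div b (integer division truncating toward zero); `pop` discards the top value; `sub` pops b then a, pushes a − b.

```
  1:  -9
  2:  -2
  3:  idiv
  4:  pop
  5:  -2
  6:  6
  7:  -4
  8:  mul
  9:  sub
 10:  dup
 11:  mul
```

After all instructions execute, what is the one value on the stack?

484

-9   -> -9
-2   -> -9 -2
idiv -> 4
pop  -> (empty)
-2   -> -2
6    -> -2 6
-4   -> -2 6 -4
mul  -> -2 -24
sub  -> 22
dup  -> 22 22
mul  -> 484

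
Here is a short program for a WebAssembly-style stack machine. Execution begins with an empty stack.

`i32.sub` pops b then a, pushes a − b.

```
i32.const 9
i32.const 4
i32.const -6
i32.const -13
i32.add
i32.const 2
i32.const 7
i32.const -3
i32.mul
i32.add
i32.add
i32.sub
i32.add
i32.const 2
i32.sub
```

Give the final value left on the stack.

i32.const 9   → [9]
i32.const 4   → [9, 4]
i32.const -6  → [9, 4, -6]
i32.const -13 → [9, 4, -6, -13]
i32.add       → [9, 4, -19]
i32.const 2   → [9, 4, -19, 2]
i32.const 7   → [9, 4, -19, 2, 7]
i32.const -3  → [9, 4, -19, 2, 7, -3]
i32.mul       → [9, 4, -19, 2, -21]
i32.add       → [9, 4, -19, -19]
i32.add       → [9, 4, -38]
i32.sub       → [9, 42]
i32.add       → [51]
i32.const 2   → [51, 2]
i32.sub       → [49]

49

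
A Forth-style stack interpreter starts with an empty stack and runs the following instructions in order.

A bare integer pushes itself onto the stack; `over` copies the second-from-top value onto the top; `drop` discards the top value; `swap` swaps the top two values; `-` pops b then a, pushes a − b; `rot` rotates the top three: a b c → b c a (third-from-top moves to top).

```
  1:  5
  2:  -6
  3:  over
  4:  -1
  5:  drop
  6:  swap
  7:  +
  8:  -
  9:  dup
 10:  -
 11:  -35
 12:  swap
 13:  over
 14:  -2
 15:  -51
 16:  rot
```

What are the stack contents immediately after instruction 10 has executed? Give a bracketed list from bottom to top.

[0]

5    → 5
-6   → 5 -6
over → 5 -6 5
-1   → 5 -6 5 -1
drop → 5 -6 5
swap → 5 5 -6
+    → 5 -1
-    → 6
dup  → 6 6
-    → 0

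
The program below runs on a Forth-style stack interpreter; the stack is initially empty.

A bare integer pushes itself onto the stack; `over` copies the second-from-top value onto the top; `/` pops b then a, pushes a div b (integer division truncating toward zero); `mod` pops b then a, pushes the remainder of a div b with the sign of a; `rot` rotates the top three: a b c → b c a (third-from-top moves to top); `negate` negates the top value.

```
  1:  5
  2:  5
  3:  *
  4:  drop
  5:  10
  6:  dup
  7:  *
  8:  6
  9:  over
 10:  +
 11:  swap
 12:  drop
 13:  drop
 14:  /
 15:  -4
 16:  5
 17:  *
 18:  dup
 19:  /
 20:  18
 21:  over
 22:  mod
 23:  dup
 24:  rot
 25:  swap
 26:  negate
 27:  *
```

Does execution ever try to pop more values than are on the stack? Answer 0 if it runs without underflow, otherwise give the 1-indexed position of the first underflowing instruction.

5    : [5]
5    : [5, 5]
*    : [25]
drop : []
10   : [10]
dup  : [10, 10]
*    : [100]
6    : [100, 6]
over : [100, 6, 100]
+    : [100, 106]
swap : [106, 100]
drop : [106]
drop : []
/  — needs 2 operands, stack has 0 → underflow

14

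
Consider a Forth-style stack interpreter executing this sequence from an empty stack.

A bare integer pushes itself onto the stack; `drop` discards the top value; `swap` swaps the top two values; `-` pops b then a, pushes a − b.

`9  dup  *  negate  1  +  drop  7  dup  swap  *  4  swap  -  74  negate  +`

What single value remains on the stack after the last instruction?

-119

9      → 9
dup    → 9 9
*      → 81
negate → -81
1      → -81 1
+      → -80
drop   → (empty)
7      → 7
dup    → 7 7
swap   → 7 7
*      → 49
4      → 49 4
swap   → 4 49
-      → -45
74     → -45 74
negate → -45 -74
+      → -119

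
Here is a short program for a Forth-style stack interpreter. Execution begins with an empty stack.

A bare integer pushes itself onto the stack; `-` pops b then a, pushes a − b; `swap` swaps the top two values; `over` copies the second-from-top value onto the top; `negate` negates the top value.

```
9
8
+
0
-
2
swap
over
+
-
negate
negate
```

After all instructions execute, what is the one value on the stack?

9      : [9]
8      : [9, 8]
+      : [17]
0      : [17, 0]
-      : [17]
2      : [17, 2]
swap   : [2, 17]
over   : [2, 17, 2]
+      : [2, 19]
-      : [-17]
negate : [17]
negate : [-17]

-17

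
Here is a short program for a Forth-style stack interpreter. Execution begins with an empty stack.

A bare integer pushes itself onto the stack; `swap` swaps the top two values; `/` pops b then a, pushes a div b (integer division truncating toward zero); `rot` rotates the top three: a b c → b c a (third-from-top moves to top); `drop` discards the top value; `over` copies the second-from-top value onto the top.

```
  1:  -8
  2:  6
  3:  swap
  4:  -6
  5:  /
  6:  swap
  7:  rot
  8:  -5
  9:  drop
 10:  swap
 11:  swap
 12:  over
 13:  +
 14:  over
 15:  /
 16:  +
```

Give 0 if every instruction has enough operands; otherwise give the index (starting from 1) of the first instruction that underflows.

7

-8   -> [-8]
6    -> [-8, 6]
swap -> [6, -8]
-6   -> [6, -8, -6]
/    -> [6, 1]
swap -> [1, 6]
rot  — needs 3 operands, stack has 2 → underflow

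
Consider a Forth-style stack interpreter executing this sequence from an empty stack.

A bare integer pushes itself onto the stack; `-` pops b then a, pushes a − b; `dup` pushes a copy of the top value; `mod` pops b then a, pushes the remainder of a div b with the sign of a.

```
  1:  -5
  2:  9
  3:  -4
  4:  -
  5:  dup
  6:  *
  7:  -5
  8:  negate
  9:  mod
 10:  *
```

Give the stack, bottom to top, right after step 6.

[-5, 169]

-5  -> -5
9   -> -5 9
-4  -> -5 9 -4
-   -> -5 13
dup -> -5 13 13
*   -> -5 169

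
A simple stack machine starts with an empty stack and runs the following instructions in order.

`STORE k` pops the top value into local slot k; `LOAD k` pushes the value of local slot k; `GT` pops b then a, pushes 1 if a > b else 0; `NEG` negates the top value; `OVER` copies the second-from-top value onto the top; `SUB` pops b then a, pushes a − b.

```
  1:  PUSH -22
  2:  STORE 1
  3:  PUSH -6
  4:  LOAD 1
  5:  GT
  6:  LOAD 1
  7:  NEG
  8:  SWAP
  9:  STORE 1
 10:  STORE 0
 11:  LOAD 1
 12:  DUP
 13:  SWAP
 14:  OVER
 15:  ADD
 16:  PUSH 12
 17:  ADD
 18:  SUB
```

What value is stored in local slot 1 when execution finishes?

PUSH -22 -> -22
STORE 1  -> (empty)
PUSH -6  -> -6
LOAD 1   -> -6 -22
GT       -> 1
LOAD 1   -> 1 -22
NEG      -> 1 22
SWAP     -> 22 1
STORE 1  -> 22
STORE 0  -> (empty)
LOAD 1   -> 1
DUP      -> 1 1
SWAP     -> 1 1
OVER     -> 1 1 1
ADD      -> 1 2
PUSH 12  -> 1 2 12
ADD      -> 1 14
SUB      -> -13

1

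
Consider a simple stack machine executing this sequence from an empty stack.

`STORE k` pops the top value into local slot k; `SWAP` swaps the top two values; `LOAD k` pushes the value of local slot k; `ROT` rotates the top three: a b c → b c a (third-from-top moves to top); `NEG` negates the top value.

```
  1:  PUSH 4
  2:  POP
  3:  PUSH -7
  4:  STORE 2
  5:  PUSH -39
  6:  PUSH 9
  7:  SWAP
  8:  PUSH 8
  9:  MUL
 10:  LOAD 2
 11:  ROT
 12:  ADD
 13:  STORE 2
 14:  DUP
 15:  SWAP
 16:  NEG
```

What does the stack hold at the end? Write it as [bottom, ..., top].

[-312, 312]

PUSH 4   -> [4]
POP      -> []
PUSH -7  -> [-7]
STORE 2  -> []
PUSH -39 -> [-39]
PUSH 9   -> [-39, 9]
SWAP     -> [9, -39]
PUSH 8   -> [9, -39, 8]
MUL      -> [9, -312]
LOAD 2   -> [9, -312, -7]
ROT      -> [-312, -7, 9]
ADD      -> [-312, 2]
STORE 2  -> [-312]
DUP      -> [-312, -312]
SWAP     -> [-312, -312]
NEG      -> [-312, 312]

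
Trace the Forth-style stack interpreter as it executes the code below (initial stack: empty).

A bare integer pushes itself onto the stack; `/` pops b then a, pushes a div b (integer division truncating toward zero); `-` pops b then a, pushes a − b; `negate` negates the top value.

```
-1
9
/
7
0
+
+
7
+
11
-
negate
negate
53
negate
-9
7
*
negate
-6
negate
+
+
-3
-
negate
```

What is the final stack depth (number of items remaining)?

-1     → -1
9      → -1 9
/      → 0
7      → 0 7
0      → 0 7 0
+      → 0 7
+      → 7
7      → 7 7
+      → 14
11     → 14 11
-      → 3
negate → -3
negate → 3
53     → 3 53
negate → 3 -53
-9     → 3 -53 -9
7      → 3 -53 -9 7
*      → 3 -53 -63
negate → 3 -53 63
-6     → 3 -53 63 -6
negate → 3 -53 63 6
+      → 3 -53 69
+      → 3 16
-3     → 3 16 -3
-      → 3 19
negate → 3 -19

2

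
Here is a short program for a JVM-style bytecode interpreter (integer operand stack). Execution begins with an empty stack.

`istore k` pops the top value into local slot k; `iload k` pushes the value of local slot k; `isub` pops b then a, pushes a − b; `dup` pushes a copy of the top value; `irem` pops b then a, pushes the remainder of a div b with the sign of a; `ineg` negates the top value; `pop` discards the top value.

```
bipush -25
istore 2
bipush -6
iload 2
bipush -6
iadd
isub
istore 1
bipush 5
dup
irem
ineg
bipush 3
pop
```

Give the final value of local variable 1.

25

bipush -25 -> [-25]
istore 2   -> []
bipush -6  -> [-6]
iload 2    -> [-6, -25]
bipush -6  -> [-6, -25, -6]
iadd       -> [-6, -31]
isub       -> [25]
istore 1   -> []
bipush 5   -> [5]
dup        -> [5, 5]
irem       -> [0]
ineg       -> [0]
bipush 3   -> [0, 3]
pop        -> [0]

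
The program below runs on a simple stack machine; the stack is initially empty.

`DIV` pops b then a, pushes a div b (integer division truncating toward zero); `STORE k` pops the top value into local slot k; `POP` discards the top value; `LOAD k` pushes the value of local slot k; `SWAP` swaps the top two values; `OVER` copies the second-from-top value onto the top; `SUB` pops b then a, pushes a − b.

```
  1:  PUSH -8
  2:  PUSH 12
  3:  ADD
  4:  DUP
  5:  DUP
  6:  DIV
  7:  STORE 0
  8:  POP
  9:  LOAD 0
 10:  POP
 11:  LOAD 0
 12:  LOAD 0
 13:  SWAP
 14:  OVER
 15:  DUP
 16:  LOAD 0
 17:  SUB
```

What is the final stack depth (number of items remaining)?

PUSH -8 : -8
PUSH 12 : -8 12
ADD     : 4
DUP     : 4 4
DUP     : 4 4 4
DIV     : 4 1
STORE 0 : 4
POP     : (empty)
LOAD 0  : 1
POP     : (empty)
LOAD 0  : 1
LOAD 0  : 1 1
SWAP    : 1 1
OVER    : 1 1 1
DUP     : 1 1 1 1
LOAD 0  : 1 1 1 1 1
SUB     : 1 1 1 0

4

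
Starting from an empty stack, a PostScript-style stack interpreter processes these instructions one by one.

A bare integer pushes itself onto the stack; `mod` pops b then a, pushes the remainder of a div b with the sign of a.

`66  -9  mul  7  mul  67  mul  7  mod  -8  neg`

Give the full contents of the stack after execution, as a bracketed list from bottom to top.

[0, 8]

66  → 66
-9  → 66 -9
mul → -594
7   → -594 7
mul → -4158
67  → -4158 67
mul → -278586
7   → -278586 7
mod → 0
-8  → 0 -8
neg → 0 8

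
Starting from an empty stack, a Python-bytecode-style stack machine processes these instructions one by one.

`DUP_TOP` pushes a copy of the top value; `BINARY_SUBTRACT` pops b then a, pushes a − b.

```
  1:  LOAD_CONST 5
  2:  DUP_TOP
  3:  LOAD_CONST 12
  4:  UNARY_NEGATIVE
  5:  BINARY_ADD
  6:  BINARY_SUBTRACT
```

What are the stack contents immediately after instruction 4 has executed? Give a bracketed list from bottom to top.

LOAD_CONST 5   → [5]
DUP_TOP        → [5, 5]
LOAD_CONST 12  → [5, 5, 12]
UNARY_NEGATIVE → [5, 5, -12]

[5, 5, -12]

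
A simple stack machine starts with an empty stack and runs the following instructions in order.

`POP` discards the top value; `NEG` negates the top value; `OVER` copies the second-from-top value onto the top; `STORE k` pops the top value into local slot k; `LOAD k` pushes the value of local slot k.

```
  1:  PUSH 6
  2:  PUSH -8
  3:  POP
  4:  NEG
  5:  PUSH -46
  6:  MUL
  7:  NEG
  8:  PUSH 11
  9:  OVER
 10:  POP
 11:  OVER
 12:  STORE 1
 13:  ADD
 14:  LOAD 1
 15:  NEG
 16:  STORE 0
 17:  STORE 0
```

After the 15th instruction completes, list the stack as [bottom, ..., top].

[-265, 276]

PUSH 6   → 6
PUSH -8  → 6 -8
POP      → 6
NEG      → -6
PUSH -46 → -6 -46
MUL      → 276
NEG      → -276
PUSH 11  → -276 11
OVER     → -276 11 -276
POP      → -276 11
OVER     → -276 11 -276
STORE 1  → -276 11
ADD      → -265
LOAD 1   → -265 -276
NEG      → -265 276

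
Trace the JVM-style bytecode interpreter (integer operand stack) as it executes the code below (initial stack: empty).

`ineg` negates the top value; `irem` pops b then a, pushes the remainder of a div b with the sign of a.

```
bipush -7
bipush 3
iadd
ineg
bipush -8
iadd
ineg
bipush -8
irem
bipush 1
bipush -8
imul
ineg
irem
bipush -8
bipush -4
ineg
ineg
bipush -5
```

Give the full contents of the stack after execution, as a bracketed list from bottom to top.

[4, -8, -4, -5]

bipush -7  [-7]
bipush 3   [-7, 3]
iadd       [-4]
ineg       [4]
bipush -8  [4, -8]
iadd       [-4]
ineg       [4]
bipush -8  [4, -8]
irem       [4]
bipush 1   [4, 1]
bipush -8  [4, 1, -8]
imul       [4, -8]
ineg       [4, 8]
irem       [4]
bipush -8  [4, -8]
bipush -4  [4, -8, -4]
ineg       [4, -8, 4]
ineg       [4, -8, -4]
bipush -5  [4, -8, -4, -5]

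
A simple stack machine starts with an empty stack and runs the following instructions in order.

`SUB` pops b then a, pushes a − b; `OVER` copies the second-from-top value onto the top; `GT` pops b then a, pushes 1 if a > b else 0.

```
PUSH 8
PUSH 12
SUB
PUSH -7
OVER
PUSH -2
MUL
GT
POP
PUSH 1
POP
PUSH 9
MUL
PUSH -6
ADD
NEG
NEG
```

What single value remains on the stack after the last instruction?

PUSH 8   [8]
PUSH 12  [8, 12]
SUB      [-4]
PUSH -7  [-4, -7]
OVER     [-4, -7, -4]
PUSH -2  [-4, -7, -4, -2]
MUL      [-4, -7, 8]
GT       [-4, 0]
POP      [-4]
PUSH 1   [-4, 1]
POP      [-4]
PUSH 9   [-4, 9]
MUL      [-36]
PUSH -6  [-36, -6]
ADD      [-42]
NEG      [42]
NEG      [-42]

-42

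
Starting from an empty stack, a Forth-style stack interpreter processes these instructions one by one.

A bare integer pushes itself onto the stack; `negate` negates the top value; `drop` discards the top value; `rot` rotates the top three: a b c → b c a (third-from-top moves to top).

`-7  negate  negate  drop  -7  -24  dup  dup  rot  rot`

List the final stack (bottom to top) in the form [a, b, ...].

-7      [-7]
negate  [7]
negate  [-7]
drop    []
-7      [-7]
-24     [-7, -24]
dup     [-7, -24, -24]
dup     [-7, -24, -24, -24]
rot     [-7, -24, -24, -24]
rot     [-7, -24, -24, -24]

[-7, -24, -24, -24]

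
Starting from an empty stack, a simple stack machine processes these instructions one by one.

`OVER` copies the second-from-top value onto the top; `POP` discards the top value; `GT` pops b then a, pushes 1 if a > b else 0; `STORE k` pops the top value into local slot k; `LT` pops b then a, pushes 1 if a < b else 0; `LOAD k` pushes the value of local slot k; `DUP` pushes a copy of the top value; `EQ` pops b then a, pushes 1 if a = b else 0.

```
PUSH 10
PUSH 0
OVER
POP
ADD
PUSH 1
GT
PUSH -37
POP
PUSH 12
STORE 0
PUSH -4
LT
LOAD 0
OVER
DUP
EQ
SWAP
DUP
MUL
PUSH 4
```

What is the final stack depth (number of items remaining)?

4

PUSH 10   [10]
PUSH 0    [10, 0]
OVER      [10, 0, 10]
POP       [10, 0]
ADD       [10]
PUSH 1    [10, 1]
GT        [1]
PUSH -37  [1, -37]
POP       [1]
PUSH 12   [1, 12]
STORE 0   [1]
PUSH -4   [1, -4]
LT        [0]
LOAD 0    [0, 12]
OVER      [0, 12, 0]
DUP       [0, 12, 0, 0]
EQ        [0, 12, 1]
SWAP      [0, 1, 12]
DUP       [0, 1, 12, 12]
MUL       [0, 1, 144]
PUSH 4    [0, 1, 144, 4]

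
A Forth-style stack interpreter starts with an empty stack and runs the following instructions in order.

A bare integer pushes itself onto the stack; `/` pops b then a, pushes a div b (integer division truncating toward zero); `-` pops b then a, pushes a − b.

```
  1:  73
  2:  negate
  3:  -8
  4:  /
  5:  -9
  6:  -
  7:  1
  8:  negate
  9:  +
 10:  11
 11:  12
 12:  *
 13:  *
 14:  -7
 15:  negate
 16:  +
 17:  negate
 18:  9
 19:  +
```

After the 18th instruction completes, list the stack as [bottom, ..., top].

73     → 73
negate → -73
-8     → -73 -8
/      → 9
-9     → 9 -9
-      → 18
1      → 18 1
negate → 18 -1
+      → 17
11     → 17 11
12     → 17 11 12
*      → 17 132
*      → 2244
-7     → 2244 -7
negate → 2244 7
+      → 2251
negate → -2251
9      → -2251 9

[-2251, 9]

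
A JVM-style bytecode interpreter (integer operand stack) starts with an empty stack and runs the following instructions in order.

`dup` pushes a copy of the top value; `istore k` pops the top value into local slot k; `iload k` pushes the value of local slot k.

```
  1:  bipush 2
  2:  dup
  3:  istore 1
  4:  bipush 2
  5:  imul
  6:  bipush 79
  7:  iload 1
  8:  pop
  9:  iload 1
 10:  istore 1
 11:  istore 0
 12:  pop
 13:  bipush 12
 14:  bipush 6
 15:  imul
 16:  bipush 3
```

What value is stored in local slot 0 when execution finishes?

79

bipush 2  : [2]
dup       : [2, 2]
istore 1  : [2]
bipush 2  : [2, 2]
imul      : [4]
bipush 79 : [4, 79]
iload 1   : [4, 79, 2]
pop       : [4, 79]
iload 1   : [4, 79, 2]
istore 1  : [4, 79]
istore 0  : [4]
pop       : []
bipush 12 : [12]
bipush 6  : [12, 6]
imul      : [72]
bipush 3  : [72, 3]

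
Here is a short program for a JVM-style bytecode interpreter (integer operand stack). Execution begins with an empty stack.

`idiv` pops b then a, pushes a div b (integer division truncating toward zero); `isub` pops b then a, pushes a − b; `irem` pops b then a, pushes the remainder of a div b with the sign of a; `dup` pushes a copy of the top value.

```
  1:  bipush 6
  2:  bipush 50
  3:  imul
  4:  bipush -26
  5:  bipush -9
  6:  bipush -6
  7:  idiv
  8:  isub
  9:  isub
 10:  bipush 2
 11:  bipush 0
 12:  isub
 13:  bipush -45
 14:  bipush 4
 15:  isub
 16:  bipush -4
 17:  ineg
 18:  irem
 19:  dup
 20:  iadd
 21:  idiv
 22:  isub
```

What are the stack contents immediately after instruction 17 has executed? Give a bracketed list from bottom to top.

bipush 6   → 6
bipush 50  → 6 50
imul       → 300
bipush -26 → 300 -26
bipush -9  → 300 -26 -9
bipush -6  → 300 -26 -9 -6
idiv       → 300 -26 1
isub       → 300 -27
isub       → 327
bipush 2   → 327 2
bipush 0   → 327 2 0
isub       → 327 2
bipush -45 → 327 2 -45
bipush 4   → 327 2 -45 4
isub       → 327 2 -49
bipush -4  → 327 2 -49 -4
ineg       → 327 2 -49 4

[327, 2, -49, 4]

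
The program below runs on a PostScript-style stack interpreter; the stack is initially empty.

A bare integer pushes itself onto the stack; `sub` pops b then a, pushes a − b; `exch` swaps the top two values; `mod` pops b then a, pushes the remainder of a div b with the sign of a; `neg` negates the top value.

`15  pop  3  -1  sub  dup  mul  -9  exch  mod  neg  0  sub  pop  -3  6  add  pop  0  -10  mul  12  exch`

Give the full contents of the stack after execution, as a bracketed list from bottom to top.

[12, 0]

15   : [15]
pop  : []
3    : [3]
-1   : [3, -1]
sub  : [4]
dup  : [4, 4]
mul  : [16]
-9   : [16, -9]
exch : [-9, 16]
mod  : [-9]
neg  : [9]
0    : [9, 0]
sub  : [9]
pop  : []
-3   : [-3]
6    : [-3, 6]
add  : [3]
pop  : []
0    : [0]
-10  : [0, -10]
mul  : [0]
12   : [0, 12]
exch : [12, 0]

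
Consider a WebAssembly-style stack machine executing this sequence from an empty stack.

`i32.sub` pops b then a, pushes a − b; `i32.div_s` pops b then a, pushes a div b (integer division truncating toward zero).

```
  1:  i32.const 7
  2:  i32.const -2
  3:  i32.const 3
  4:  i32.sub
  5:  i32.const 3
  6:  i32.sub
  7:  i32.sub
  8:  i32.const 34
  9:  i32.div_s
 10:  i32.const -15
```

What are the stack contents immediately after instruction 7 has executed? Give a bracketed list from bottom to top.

[15]

i32.const 7  : [7]
i32.const -2 : [7, -2]
i32.const 3  : [7, -2, 3]
i32.sub      : [7, -5]
i32.const 3  : [7, -5, 3]
i32.sub      : [7, -8]
i32.sub      : [15]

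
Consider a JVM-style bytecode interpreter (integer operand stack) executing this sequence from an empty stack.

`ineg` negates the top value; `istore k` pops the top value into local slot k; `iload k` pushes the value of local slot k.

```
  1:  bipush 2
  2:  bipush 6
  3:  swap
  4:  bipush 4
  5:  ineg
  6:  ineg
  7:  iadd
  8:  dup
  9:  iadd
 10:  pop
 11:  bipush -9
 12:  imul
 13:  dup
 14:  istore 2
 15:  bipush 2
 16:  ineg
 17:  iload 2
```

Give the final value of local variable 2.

-54

bipush 2  : [2]
bipush 6  : [2, 6]
swap      : [6, 2]
bipush 4  : [6, 2, 4]
ineg      : [6, 2, -4]
ineg      : [6, 2, 4]
iadd      : [6, 6]
dup       : [6, 6, 6]
iadd      : [6, 12]
pop       : [6]
bipush -9 : [6, -9]
imul      : [-54]
dup       : [-54, -54]
istore 2  : [-54]
bipush 2  : [-54, 2]
ineg      : [-54, -2]
iload 2   : [-54, -2, -54]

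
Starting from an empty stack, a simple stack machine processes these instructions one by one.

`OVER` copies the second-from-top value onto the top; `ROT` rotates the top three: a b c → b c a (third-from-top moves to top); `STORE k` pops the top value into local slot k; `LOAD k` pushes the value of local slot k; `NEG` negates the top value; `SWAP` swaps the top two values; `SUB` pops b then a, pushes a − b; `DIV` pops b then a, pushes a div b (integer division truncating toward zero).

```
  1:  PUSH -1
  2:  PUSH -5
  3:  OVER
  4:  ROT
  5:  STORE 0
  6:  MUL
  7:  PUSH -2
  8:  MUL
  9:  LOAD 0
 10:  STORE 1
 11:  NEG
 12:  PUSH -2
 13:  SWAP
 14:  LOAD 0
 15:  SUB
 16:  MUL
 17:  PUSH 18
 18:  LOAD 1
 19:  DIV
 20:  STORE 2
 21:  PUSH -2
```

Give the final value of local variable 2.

-18

PUSH -1  [-1]
PUSH -5  [-1, -5]
OVER     [-1, -5, -1]
ROT      [-5, -1, -1]
STORE 0  [-5, -1]
MUL      [5]
PUSH -2  [5, -2]
MUL      [-10]
LOAD 0   [-10, -1]
STORE 1  [-10]
NEG      [10]
PUSH -2  [10, -2]
SWAP     [-2, 10]
LOAD 0   [-2, 10, -1]
SUB      [-2, 11]
MUL      [-22]
PUSH 18  [-22, 18]
LOAD 1   [-22, 18, -1]
DIV      [-22, -18]
STORE 2  [-22]
PUSH -2  [-22, -2]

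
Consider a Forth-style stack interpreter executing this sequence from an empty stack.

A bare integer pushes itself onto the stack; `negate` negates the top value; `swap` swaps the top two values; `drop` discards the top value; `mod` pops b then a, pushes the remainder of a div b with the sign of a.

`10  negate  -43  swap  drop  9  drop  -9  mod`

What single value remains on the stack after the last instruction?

10      [10]
negate  [-10]
-43     [-10, -43]
swap    [-43, -10]
drop    [-43]
9       [-43, 9]
drop    [-43]
-9      [-43, -9]
mod     [-7]

-7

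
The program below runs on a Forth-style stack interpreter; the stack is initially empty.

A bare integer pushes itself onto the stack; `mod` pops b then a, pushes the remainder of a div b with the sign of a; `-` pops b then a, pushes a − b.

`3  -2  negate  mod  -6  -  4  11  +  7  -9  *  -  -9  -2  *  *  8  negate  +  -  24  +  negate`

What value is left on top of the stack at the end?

3      : [3]
-2     : [3, -2]
negate : [3, 2]
mod    : [1]
-6     : [1, -6]
-      : [7]
4      : [7, 4]
11     : [7, 4, 11]
+      : [7, 15]
7      : [7, 15, 7]
-9     : [7, 15, 7, -9]
*      : [7, 15, -63]
-      : [7, 78]
-9     : [7, 78, -9]
-2     : [7, 78, -9, -2]
*      : [7, 78, 18]
*      : [7, 1404]
8      : [7, 1404, 8]
negate : [7, 1404, -8]
+      : [7, 1396]
-      : [-1389]
24     : [-1389, 24]
+      : [-1365]
negate : [1365]

1365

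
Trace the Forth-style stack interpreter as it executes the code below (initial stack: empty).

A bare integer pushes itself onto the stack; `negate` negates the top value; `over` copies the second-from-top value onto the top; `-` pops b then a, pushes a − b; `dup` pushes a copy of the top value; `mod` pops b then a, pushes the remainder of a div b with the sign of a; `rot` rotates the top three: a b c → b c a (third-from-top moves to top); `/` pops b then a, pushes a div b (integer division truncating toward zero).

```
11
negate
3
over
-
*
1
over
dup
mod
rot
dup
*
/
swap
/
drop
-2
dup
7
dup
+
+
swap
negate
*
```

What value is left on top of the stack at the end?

24

11     -> [11]
negate -> [-11]
3      -> [-11, 3]
over   -> [-11, 3, -11]
-      -> [-11, 14]
*      -> [-154]
1      -> [-154, 1]
over   -> [-154, 1, -154]
dup    -> [-154, 1, -154, -154]
mod    -> [-154, 1, 0]
rot    -> [1, 0, -154]
dup    -> [1, 0, -154, -154]
*      -> [1, 0, 23716]
/      -> [1, 0]
swap   -> [0, 1]
/      -> [0]
drop   -> []
-2     -> [-2]
dup    -> [-2, -2]
7      -> [-2, -2, 7]
dup    -> [-2, -2, 7, 7]
+      -> [-2, -2, 14]
+      -> [-2, 12]
swap   -> [12, -2]
negate -> [12, 2]
*      -> [24]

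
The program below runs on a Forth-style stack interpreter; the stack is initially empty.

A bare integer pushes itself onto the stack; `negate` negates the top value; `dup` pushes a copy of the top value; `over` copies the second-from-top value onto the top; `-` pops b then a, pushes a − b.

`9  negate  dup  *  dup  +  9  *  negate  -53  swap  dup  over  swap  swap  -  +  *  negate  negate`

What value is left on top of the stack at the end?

9      : 9
negate : -9
dup    : -9 -9
*      : 81
dup    : 81 81
+      : 162
9      : 162 9
*      : 1458
negate : -1458
-53    : -1458 -53
swap   : -53 -1458
dup    : -53 -1458 -1458
over   : -53 -1458 -1458 -1458
swap   : -53 -1458 -1458 -1458
swap   : -53 -1458 -1458 -1458
-      : -53 -1458 0
+      : -53 -1458
*      : 77274
negate : -77274
negate : 77274

77274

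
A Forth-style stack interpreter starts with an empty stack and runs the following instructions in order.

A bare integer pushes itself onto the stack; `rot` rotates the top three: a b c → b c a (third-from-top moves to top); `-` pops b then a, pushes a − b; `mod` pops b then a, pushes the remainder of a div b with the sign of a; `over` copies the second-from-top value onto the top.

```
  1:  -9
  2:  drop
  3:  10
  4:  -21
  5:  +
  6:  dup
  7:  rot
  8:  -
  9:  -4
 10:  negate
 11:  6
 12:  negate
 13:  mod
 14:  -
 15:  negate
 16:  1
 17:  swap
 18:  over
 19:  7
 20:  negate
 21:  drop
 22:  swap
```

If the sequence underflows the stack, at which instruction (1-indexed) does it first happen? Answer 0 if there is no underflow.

-9   -> -9
drop -> (empty)
10   -> 10
-21  -> 10 -21
+    -> -11
dup  -> -11 -11
rot  — needs 3 operands, stack has 2 → underflow

7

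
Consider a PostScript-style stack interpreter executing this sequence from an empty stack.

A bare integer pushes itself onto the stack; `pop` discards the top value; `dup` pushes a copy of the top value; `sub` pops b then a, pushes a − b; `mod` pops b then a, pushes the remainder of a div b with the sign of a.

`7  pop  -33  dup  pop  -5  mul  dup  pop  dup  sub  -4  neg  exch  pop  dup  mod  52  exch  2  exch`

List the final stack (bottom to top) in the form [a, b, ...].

[52, 2, 0]

7    → [7]
pop  → []
-33  → [-33]
dup  → [-33, -33]
pop  → [-33]
-5   → [-33, -5]
mul  → [165]
dup  → [165, 165]
pop  → [165]
dup  → [165, 165]
sub  → [0]
-4   → [0, -4]
neg  → [0, 4]
exch → [4, 0]
pop  → [4]
dup  → [4, 4]
mod  → [0]
52   → [0, 52]
exch → [52, 0]
2    → [52, 0, 2]
exch → [52, 2, 0]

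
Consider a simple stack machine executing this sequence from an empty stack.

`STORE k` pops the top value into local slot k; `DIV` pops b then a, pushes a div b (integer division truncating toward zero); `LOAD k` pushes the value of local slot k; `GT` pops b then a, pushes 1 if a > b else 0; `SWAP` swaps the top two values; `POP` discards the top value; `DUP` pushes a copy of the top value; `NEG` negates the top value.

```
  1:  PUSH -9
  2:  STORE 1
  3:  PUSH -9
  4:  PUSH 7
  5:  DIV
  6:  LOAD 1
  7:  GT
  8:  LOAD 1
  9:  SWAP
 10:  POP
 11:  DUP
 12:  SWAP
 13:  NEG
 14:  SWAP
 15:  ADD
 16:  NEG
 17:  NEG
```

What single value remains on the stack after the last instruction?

PUSH -9 → [-9]
STORE 1 → []
PUSH -9 → [-9]
PUSH 7  → [-9, 7]
DIV     → [-1]
LOAD 1  → [-1, -9]
GT      → [1]
LOAD 1  → [1, -9]
SWAP    → [-9, 1]
POP     → [-9]
DUP     → [-9, -9]
SWAP    → [-9, -9]
NEG     → [-9, 9]
SWAP    → [9, -9]
ADD     → [0]
NEG     → [0]
NEG     → [0]

0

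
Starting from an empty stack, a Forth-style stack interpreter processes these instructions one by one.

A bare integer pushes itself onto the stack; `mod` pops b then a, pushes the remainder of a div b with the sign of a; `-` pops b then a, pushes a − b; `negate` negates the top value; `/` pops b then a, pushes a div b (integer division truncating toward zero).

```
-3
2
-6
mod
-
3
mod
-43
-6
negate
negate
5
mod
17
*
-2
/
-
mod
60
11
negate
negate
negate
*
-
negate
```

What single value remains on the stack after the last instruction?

-658

-3     → [-3]
2      → [-3, 2]
-6     → [-3, 2, -6]
mod    → [-3, 2]
-      → [-5]
3      → [-5, 3]
mod    → [-2]
-43    → [-2, -43]
-6     → [-2, -43, -6]
negate → [-2, -43, 6]
negate → [-2, -43, -6]
5      → [-2, -43, -6, 5]
mod    → [-2, -43, -1]
17     → [-2, -43, -1, 17]
*      → [-2, -43, -17]
-2     → [-2, -43, -17, -2]
/      → [-2, -43, 8]
-      → [-2, -51]
mod    → [-2]
60     → [-2, 60]
11     → [-2, 60, 11]
negate → [-2, 60, -11]
negate → [-2, 60, 11]
negate → [-2, 60, -11]
*      → [-2, -660]
-      → [658]
negate → [-658]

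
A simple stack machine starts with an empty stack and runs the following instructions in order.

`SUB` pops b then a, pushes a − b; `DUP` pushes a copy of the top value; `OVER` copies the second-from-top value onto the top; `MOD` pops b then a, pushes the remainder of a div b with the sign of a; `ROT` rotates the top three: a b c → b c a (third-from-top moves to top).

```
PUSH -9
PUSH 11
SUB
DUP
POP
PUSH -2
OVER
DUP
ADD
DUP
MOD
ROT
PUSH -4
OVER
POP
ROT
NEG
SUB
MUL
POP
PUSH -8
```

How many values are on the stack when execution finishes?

2

PUSH -9 -> [-9]
PUSH 11 -> [-9, 11]
SUB     -> [-20]
DUP     -> [-20, -20]
POP     -> [-20]
PUSH -2 -> [-20, -2]
OVER    -> [-20, -2, -20]
DUP     -> [-20, -2, -20, -20]
ADD     -> [-20, -2, -40]
DUP     -> [-20, -2, -40, -40]
MOD     -> [-20, -2, 0]
ROT     -> [-2, 0, -20]
PUSH -4 -> [-2, 0, -20, -4]
OVER    -> [-2, 0, -20, -4, -20]
POP     -> [-2, 0, -20, -4]
ROT     -> [-2, -20, -4, 0]
NEG     -> [-2, -20, -4, 0]
SUB     -> [-2, -20, -4]
MUL     -> [-2, 80]
POP     -> [-2]
PUSH -8 -> [-2, -8]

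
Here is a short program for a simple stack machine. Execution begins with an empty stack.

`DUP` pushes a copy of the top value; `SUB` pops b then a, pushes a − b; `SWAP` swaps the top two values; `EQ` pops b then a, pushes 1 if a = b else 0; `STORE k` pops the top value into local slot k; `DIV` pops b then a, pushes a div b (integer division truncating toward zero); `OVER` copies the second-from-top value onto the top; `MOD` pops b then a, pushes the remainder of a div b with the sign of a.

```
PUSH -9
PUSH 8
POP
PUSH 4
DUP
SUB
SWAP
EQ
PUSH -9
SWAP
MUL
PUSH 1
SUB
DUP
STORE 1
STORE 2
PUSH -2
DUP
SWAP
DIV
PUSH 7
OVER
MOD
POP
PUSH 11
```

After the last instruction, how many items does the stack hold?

PUSH -9 : -9
PUSH 8  : -9 8
POP     : -9
PUSH 4  : -9 4
DUP     : -9 4 4
SUB     : -9 0
SWAP    : 0 -9
EQ      : 0
PUSH -9 : 0 -9
SWAP    : -9 0
MUL     : 0
PUSH 1  : 0 1
SUB     : -1
DUP     : -1 -1
STORE 1 : -1
STORE 2 : (empty)
PUSH -2 : -2
DUP     : -2 -2
SWAP    : -2 -2
DIV     : 1
PUSH 7  : 1 7
OVER    : 1 7 1
MOD     : 1 0
POP     : 1
PUSH 11 : 1 11

2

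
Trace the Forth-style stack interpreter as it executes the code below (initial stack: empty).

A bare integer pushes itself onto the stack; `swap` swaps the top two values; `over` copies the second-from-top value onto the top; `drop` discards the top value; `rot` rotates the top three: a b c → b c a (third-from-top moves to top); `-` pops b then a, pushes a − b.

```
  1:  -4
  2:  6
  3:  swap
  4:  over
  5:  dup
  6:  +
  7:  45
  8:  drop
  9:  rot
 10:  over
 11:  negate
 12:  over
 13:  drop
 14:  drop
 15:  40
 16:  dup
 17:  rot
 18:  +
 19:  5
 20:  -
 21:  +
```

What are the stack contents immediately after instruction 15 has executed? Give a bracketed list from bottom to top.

[-4, 12, 6, 40]

-4     : -4
6      : -4 6
swap   : 6 -4
over   : 6 -4 6
dup    : 6 -4 6 6
+      : 6 -4 12
45     : 6 -4 12 45
drop   : 6 -4 12
rot    : -4 12 6
over   : -4 12 6 12
negate : -4 12 6 -12
over   : -4 12 6 -12 6
drop   : -4 12 6 -12
drop   : -4 12 6
40     : -4 12 6 40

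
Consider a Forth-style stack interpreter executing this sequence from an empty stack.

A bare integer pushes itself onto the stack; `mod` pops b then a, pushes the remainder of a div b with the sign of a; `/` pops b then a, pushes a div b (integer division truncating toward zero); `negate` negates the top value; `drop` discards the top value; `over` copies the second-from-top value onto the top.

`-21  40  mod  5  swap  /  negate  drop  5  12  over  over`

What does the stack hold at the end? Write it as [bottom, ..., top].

[5, 12, 5, 12]

-21    → -21
40     → -21 40
mod    → -21
5      → -21 5
swap   → 5 -21
/      → 0
negate → 0
drop   → (empty)
5      → 5
12     → 5 12
over   → 5 12 5
over   → 5 12 5 12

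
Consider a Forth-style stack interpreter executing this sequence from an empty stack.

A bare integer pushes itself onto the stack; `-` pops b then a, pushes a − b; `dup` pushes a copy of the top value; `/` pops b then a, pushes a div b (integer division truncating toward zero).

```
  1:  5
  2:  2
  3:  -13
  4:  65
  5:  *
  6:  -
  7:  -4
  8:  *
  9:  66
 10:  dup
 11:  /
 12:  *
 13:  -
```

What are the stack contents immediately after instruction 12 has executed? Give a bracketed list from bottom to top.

[5, -3388]

5   → 5
2   → 5 2
-13 → 5 2 -13
65  → 5 2 -13 65
*   → 5 2 -845
-   → 5 847
-4  → 5 847 -4
*   → 5 -3388
66  → 5 -3388 66
dup → 5 -3388 66 66
/   → 5 -3388 1
*   → 5 -3388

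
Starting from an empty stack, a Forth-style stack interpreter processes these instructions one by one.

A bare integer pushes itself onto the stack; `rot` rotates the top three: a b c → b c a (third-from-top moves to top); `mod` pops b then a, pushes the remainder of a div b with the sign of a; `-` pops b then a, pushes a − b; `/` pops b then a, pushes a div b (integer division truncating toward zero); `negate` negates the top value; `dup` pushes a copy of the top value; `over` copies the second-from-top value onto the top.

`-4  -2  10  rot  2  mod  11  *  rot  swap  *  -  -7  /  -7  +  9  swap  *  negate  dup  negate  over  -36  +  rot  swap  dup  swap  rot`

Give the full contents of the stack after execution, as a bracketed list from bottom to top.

-4     : -4
-2     : -4 -2
10     : -4 -2 10
rot    : -2 10 -4
2      : -2 10 -4 2
mod    : -2 10 0
11     : -2 10 0 11
*      : -2 10 0
rot    : 10 0 -2
swap   : 10 -2 0
*      : 10 0
-      : 10
-7     : 10 -7
/      : -1
-7     : -1 -7
+      : -8
9      : -8 9
swap   : 9 -8
*      : -72
negate : 72
dup    : 72 72
negate : 72 -72
over   : 72 -72 72
-36    : 72 -72 72 -36
+      : 72 -72 36
rot    : -72 36 72
swap   : -72 72 36
dup    : -72 72 36 36
swap   : -72 72 36 36
rot    : -72 36 36 72

[-72, 36, 36, 72]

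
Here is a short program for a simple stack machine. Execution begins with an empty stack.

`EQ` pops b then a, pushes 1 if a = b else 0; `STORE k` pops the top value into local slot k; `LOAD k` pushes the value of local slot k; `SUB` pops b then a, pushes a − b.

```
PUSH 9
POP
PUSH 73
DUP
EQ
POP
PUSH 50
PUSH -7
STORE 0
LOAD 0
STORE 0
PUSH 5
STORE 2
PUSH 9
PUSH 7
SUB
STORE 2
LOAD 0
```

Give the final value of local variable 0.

PUSH 9   9
POP      (empty)
PUSH 73  73
DUP      73 73
EQ       1
POP      (empty)
PUSH 50  50
PUSH -7  50 -7
STORE 0  50
LOAD 0   50 -7
STORE 0  50
PUSH 5   50 5
STORE 2  50
PUSH 9   50 9
PUSH 7   50 9 7
SUB      50 2
STORE 2  50
LOAD 0   50 -7

-7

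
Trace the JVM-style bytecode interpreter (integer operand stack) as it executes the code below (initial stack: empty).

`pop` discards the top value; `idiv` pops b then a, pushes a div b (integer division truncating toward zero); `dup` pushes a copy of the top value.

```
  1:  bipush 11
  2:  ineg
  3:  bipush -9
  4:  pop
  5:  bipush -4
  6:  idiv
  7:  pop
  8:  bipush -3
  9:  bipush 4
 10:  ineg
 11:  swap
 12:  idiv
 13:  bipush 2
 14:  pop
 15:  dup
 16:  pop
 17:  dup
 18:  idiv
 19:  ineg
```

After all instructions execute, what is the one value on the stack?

bipush 11 : [11]
ineg      : [-11]
bipush -9 : [-11, -9]
pop       : [-11]
bipush -4 : [-11, -4]
idiv      : [2]
pop       : []
bipush -3 : [-3]
bipush 4  : [-3, 4]
ineg      : [-3, -4]
swap      : [-4, -3]
idiv      : [1]
bipush 2  : [1, 2]
pop       : [1]
dup       : [1, 1]
pop       : [1]
dup       : [1, 1]
idiv      : [1]
ineg      : [-1]

-1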